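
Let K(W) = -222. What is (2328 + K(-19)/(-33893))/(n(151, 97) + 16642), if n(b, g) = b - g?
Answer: 39451563/282938764 ≈ 0.13944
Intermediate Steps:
(2328 + K(-19)/(-33893))/(n(151, 97) + 16642) = (2328 - 222/(-33893))/((151 - 1*97) + 16642) = (2328 - 222*(-1/33893))/((151 - 97) + 16642) = (2328 + 222/33893)/(54 + 16642) = (78903126/33893)/16696 = (78903126/33893)*(1/16696) = 39451563/282938764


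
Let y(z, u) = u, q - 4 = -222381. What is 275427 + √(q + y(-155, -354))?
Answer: 275427 + I*√222731 ≈ 2.7543e+5 + 471.94*I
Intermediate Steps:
q = -222377 (q = 4 - 222381 = -222377)
275427 + √(q + y(-155, -354)) = 275427 + √(-222377 - 354) = 275427 + √(-222731) = 275427 + I*√222731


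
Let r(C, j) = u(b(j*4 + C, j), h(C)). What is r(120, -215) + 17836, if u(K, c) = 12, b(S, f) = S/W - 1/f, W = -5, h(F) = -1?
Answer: 17848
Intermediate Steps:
b(S, f) = -1/f - S/5 (b(S, f) = S/(-5) - 1/f = S*(-1/5) - 1/f = -S/5 - 1/f = -1/f - S/5)
r(C, j) = 12
r(120, -215) + 17836 = 12 + 17836 = 17848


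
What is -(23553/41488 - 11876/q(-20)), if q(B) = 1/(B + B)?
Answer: -19708483073/41488 ≈ -4.7504e+5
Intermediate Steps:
q(B) = 1/(2*B)
-(23553/41488 - 11876/q(-20)) = -(23553/41488 - 11876/((½)/(-20))) = -(23553*(1/41488) - 11876/((½)*(-1/20))) = -(23553/41488 - 11876/(-1/40)) = -(23553/41488 - 11876*(-40)) = -(23553/41488 + 475040) = -1*19708483073/41488 = -19708483073/41488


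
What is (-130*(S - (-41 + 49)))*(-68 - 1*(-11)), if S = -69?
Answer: -570570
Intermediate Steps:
(-130*(S - (-41 + 49)))*(-68 - 1*(-11)) = (-130*(-69 - (-41 + 49)))*(-68 - 1*(-11)) = (-130*(-69 - 1*8))*(-68 + 11) = -130*(-69 - 8)*(-57) = -130*(-77)*(-57) = 10010*(-57) = -570570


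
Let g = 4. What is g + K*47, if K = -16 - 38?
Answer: -2534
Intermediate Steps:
K = -54
g + K*47 = 4 - 54*47 = 4 - 2538 = -2534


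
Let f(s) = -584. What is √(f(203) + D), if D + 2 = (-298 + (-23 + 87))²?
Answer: √54170 ≈ 232.74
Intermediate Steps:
D = 54754 (D = -2 + (-298 + (-23 + 87))² = -2 + (-298 + 64)² = -2 + (-234)² = -2 + 54756 = 54754)
√(f(203) + D) = √(-584 + 54754) = √54170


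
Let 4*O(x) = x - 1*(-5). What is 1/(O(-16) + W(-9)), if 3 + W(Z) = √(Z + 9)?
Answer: -4/23 ≈ -0.17391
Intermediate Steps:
O(x) = 5/4 + x/4 (O(x) = (x - 1*(-5))/4 = (x + 5)/4 = (5 + x)/4 = 5/4 + x/4)
W(Z) = -3 + √(9 + Z) (W(Z) = -3 + √(Z + 9) = -3 + √(9 + Z))
1/(O(-16) + W(-9)) = 1/((5/4 + (¼)*(-16)) + (-3 + √(9 - 9))) = 1/((5/4 - 4) + (-3 + √0)) = 1/(-11/4 + (-3 + 0)) = 1/(-11/4 - 3) = 1/(-23/4) = -4/23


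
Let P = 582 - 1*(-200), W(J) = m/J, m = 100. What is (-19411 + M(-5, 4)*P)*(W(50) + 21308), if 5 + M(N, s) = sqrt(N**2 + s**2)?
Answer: -496970510 + 16664420*sqrt(41) ≈ -3.9027e+8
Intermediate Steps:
W(J) = 100/J
M(N, s) = -5 + sqrt(N**2 + s**2)
P = 782 (P = 582 + 200 = 782)
(-19411 + M(-5, 4)*P)*(W(50) + 21308) = (-19411 + (-5 + sqrt((-5)**2 + 4**2))*782)*(100/50 + 21308) = (-19411 + (-5 + sqrt(25 + 16))*782)*(100*(1/50) + 21308) = (-19411 + (-5 + sqrt(41))*782)*(2 + 21308) = (-19411 + (-3910 + 782*sqrt(41)))*21310 = (-23321 + 782*sqrt(41))*21310 = -496970510 + 16664420*sqrt(41)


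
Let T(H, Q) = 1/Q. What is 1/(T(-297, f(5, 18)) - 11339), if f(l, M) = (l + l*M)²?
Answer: -9025/102334474 ≈ -8.8191e-5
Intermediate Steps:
f(l, M) = (l + M*l)²
1/(T(-297, f(5, 18)) - 11339) = 1/(1/(5²*(1 + 18)²) - 11339) = 1/(1/(25*19²) - 11339) = 1/(1/(25*361) - 11339) = 1/(1/9025 - 11339) = 1/(-102334474/9025) = -9025/102334474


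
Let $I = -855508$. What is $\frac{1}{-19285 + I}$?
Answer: $- \frac{1}{874793} \approx -1.1431 \cdot 10^{-6}$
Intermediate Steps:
$\frac{1}{-19285 + I} = \frac{1}{-19285 - 855508} = \frac{1}{-874793} = - \frac{1}{874793}$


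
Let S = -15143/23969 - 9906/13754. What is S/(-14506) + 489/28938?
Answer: 15072998704667/887095798827238 ≈ 0.016991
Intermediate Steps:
S = -17142836/12679601 (S = -15143*1/23969 - 9906*1/13754 = -15143/23969 - 381/529 = -17142836/12679601 ≈ -1.3520)
S/(-14506) + 489/28938 = -17142836/12679601/(-14506) + 489/28938 = -17142836/12679601*(-1/14506) + 489*(1/28938) = 8571418/91965146053 + 163/9646 = 15072998704667/887095798827238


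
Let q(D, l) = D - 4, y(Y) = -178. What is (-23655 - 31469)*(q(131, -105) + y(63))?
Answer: 2811324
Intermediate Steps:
q(D, l) = -4 + D
(-23655 - 31469)*(q(131, -105) + y(63)) = (-23655 - 31469)*((-4 + 131) - 178) = -55124*(127 - 178) = -55124*(-51) = 2811324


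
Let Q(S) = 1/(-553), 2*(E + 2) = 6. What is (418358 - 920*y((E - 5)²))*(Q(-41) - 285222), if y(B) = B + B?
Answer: -61343167686106/553 ≈ -1.1093e+11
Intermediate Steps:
E = 1 (E = -2 + (½)*6 = -2 + 3 = 1)
y(B) = 2*B
Q(S) = -1/553
(418358 - 920*y((E - 5)²))*(Q(-41) - 285222) = (418358 - 1840*(1 - 5)²)*(-1/553 - 285222) = (418358 - 1840*(-4)²)*(-157727767/553) = (418358 - 1840*16)*(-157727767/553) = (418358 - 920*32)*(-157727767/553) = (418358 - 29440)*(-157727767/553) = 388918*(-157727767/553) = -61343167686106/553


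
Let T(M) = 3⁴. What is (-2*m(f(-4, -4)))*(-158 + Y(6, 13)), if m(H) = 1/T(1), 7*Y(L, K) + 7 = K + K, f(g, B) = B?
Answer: 2174/567 ≈ 3.8342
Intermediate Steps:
Y(L, K) = -1 + 2*K/7 (Y(L, K) = -1 + (K + K)/7 = -1 + (2*K)/7 = -1 + 2*K/7)
T(M) = 81
m(H) = 1/81
(-2*m(f(-4, -4)))*(-158 + Y(6, 13)) = (-2*1/81)*(-158 + (-1 + (2/7)*13)) = -2*(-158 + (-1 + 26/7))/81 = -2*(-158 + 19/7)/81 = -2/81*(-1087/7) = 2174/567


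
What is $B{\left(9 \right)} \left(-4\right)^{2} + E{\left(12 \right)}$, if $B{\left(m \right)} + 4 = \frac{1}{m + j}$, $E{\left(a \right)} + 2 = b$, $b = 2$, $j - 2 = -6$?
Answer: $- \frac{304}{5} \approx -60.8$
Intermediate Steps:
$j = -4$ ($j = 2 - 6 = -4$)
$E{\left(a \right)} = 0$ ($E{\left(a \right)} = -2 + 2 = 0$)
$B{\left(m \right)} = -4 + \frac{1}{-4 + m}$ ($B{\left(m \right)} = -4 + \frac{1}{m - 4} = -4 + \frac{1}{-4 + m}$)
$B{\left(9 \right)} \left(-4\right)^{2} + E{\left(12 \right)} = \frac{17 - 36}{-4 + 9} \left(-4\right)^{2} + 0 = \frac{17 - 36}{5} \cdot 16 + 0 = \frac{1}{5} \left(-19\right) 16 + 0 = \left(- \frac{19}{5}\right) 16 + 0 = - \frac{304}{5} + 0 = - \frac{304}{5}$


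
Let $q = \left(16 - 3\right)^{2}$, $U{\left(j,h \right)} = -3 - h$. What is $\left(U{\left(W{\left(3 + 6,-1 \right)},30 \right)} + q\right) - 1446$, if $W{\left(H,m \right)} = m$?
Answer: $-1310$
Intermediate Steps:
$q = 169$ ($q = 13^{2} = 169$)
$\left(U{\left(W{\left(3 + 6,-1 \right)},30 \right)} + q\right) - 1446 = \left(\left(-3 - 30\right) + 169\right) - 1446 = \left(-33 + 169\right) - 1446 = 136 - 1446 = -1310$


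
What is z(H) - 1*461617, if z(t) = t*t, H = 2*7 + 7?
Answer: -461176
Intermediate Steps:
H = 21 (H = 14 + 7 = 21)
z(t) = t²
z(H) - 1*461617 = 21² - 1*461617 = 441 - 461617 = -461176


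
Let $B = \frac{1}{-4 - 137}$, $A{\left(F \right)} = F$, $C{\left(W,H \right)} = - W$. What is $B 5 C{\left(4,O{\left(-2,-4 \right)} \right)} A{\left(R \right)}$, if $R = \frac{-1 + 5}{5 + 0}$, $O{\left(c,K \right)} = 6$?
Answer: $\frac{16}{141} \approx 0.11348$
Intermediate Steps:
$R = \frac{4}{5} \approx 0.8$
$B = - \frac{1}{141}$ ($B = \frac{1}{-141} = - \frac{1}{141} \approx -0.0070922$)
$B 5 C{\left(4,O{\left(-2,-4 \right)} \right)} A{\left(R \right)} = - \frac{5 \left(\left(-1\right) 4\right) \frac{4}{5}}{141} = - \frac{5 \left(-4\right) \frac{4}{5}}{141} = - \frac{\left(-20\right) \frac{4}{5}}{141} = \left(- \frac{1}{141}\right) \left(-16\right) = \frac{16}{141}$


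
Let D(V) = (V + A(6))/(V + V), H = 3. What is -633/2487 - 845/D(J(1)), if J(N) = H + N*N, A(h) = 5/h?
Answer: -33630359/24041 ≈ -1398.9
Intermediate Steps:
J(N) = 3 + N² (J(N) = 3 + N*N = 3 + N²)
D(V) = (⅚ + V)/(2*V) (D(V) = (V + 5/6)/(V + V) = (V + 5*(⅙))/((2*V)) = (V + ⅚)*(1/(2*V)) = (⅚ + V)*(1/(2*V)) = (⅚ + V)/(2*V))
-633/2487 - 845/D(J(1)) = -633/2487 - 845*12*(3 + 1²)/(5 + 6*(3 + 1²)) = -633*1/2487 - 845*12*(3 + 1)/(5 + 6*(3 + 1)) = -211/829 - 845*48/(5 + 6*4) = -211/829 - 845*48/(5 + 24) = -211/829 - 845/((1/12)*(¼)*29) = -211/829 - 845/29/48 = -211/829 - 845*48/29 = -211/829 - 40560/29 = -33630359/24041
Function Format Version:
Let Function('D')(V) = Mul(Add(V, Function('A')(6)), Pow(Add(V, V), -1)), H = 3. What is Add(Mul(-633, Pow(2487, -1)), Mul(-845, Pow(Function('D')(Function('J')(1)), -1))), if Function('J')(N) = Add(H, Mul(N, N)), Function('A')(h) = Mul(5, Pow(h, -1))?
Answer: Rational(-33630359, 24041) ≈ -1398.9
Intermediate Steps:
Function('J')(N) = Add(3, Pow(N, 2)) (Function('J')(N) = Add(3, Mul(N, N)) = Add(3, Pow(N, 2)))
Function('D')(V) = Mul(Rational(1, 2), Pow(V, -1), Add(Rational(5, 6), V)) (Function('D')(V) = Mul(Add(V, Mul(5, Pow(6, -1))), Pow(Add(V, V), -1)) = Mul(Add(V, Mul(5, Rational(1, 6))), Pow(Mul(2, V), -1)) = Mul(Add(V, Rational(5, 6)), Mul(Rational(1, 2), Pow(V, -1))) = Mul(Add(Rational(5, 6), V), Mul(Rational(1, 2), Pow(V, -1))) = Mul(Rational(1, 2), Pow(V, -1), Add(Rational(5, 6), V)))
Add(Mul(-633, Pow(2487, -1)), Mul(-845, Pow(Function('D')(Function('J')(1)), -1))) = Add(Mul(-633, Pow(2487, -1)), Mul(-845, Pow(Mul(Rational(1, 12), Pow(Add(3, Pow(1, 2)), -1), Add(5, Mul(6, Add(3, Pow(1, 2))))), -1))) = Add(Mul(-633, Rational(1, 2487)), Mul(-845, Pow(Mul(Rational(1, 12), Pow(Add(3, 1), -1), Add(5, Mul(6, Add(3, 1)))), -1))) = Add(Rational(-211, 829), Mul(-845, Pow(Mul(Rational(1, 12), Pow(4, -1), Add(5, Mul(6, 4))), -1))) = Add(Rational(-211, 829), Mul(-845, Pow(Mul(Rational(1, 12), Rational(1, 4), Add(5, 24)), -1))) = Add(Rational(-211, 829), Mul(-845, Pow(Mul(Rational(1, 12), Rational(1, 4), 29), -1))) = Add(Rational(-211, 829), Mul(-845, Pow(Rational(29, 48), -1))) = Add(Rational(-211, 829), Mul(-845, Rational(48, 29))) = Add(Rational(-211, 829), Rational(-40560, 29)) = Rational(-33630359, 24041)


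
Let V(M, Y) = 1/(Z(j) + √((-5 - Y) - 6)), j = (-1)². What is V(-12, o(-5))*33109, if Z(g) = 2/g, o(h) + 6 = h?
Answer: 33109/2 ≈ 16555.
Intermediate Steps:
o(h) = -6 + h
j = 1
V(M, Y) = 1/(2 + √(-11 - Y)) (V(M, Y) = 1/(2/1 + √((-5 - Y) - 6)) = 1/(2*1 + √(-11 - Y)) = 1/(2 + √(-11 - Y)))
V(-12, o(-5))*33109 = 33109/(2 + √(-11 - (-6 - 5))) = 33109/(2 + √(-11 - 1*(-11))) = 33109/(2 + √(-11 + 11)) = 33109/(2 + √0) = 33109/(2 + 0) = 33109/2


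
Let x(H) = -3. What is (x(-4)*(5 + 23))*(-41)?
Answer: 3444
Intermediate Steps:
(x(-4)*(5 + 23))*(-41) = -3*(5 + 23)*(-41) = -3*28*(-41) = -84*(-41) = 3444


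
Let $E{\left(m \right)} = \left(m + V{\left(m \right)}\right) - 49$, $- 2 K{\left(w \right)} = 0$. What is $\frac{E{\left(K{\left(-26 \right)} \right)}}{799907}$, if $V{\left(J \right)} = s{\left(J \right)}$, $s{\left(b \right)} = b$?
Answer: $- \frac{49}{799907} \approx -6.1257 \cdot 10^{-5}$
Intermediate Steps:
$V{\left(J \right)} = J$
$K{\left(w \right)} = 0$ ($K{\left(w \right)} = \left(- \frac{1}{2}\right) 0 = 0$)
$E{\left(m \right)} = -49 + 2 m$ ($E{\left(m \right)} = \left(m + m\right) - 49 = 2 m - 49 = -49 + 2 m$)
$\frac{E{\left(K{\left(-26 \right)} \right)}}{799907} = \frac{-49 + 2 \cdot 0}{799907} = \left(-49 + 0\right) \frac{1}{799907} = \left(-49\right) \frac{1}{799907} = - \frac{49}{799907}$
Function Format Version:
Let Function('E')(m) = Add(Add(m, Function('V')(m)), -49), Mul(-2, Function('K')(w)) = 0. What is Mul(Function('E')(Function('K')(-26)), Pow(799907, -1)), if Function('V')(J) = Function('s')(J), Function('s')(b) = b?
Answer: Rational(-49, 799907) ≈ -6.1257e-5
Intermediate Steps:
Function('V')(J) = J
Function('K')(w) = 0 (Function('K')(w) = Mul(Rational(-1, 2), 0) = 0)
Function('E')(m) = Add(-49, Mul(2, m)) (Function('E')(m) = Add(Add(m, m), -49) = Add(Mul(2, m), -49) = Add(-49, Mul(2, m)))
Mul(Function('E')(Function('K')(-26)), Pow(799907, -1)) = Mul(Add(-49, Mul(2, 0)), Pow(799907, -1)) = Mul(Add(-49, 0), Rational(1, 799907)) = Mul(-49, Rational(1, 799907)) = Rational(-49, 799907)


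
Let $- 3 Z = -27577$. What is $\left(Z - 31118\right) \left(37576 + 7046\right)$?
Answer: $-978367098$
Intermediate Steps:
$Z = \frac{27577}{3}$ ($Z = \left(- \frac{1}{3}\right) \left(-27577\right) = \frac{27577}{3} \approx 9192.3$)
$\left(Z - 31118\right) \left(37576 + 7046\right) = \left(\frac{27577}{3} - 31118\right) \left(37576 + 7046\right) = \left(- \frac{65777}{3}\right) 44622 = -978367098$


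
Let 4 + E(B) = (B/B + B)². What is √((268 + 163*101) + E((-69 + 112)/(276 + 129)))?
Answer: √2743846879/405 ≈ 129.34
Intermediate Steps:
E(B) = -4 + (1 + B)² (E(B) = -4 + (B/B + B)² = -4 + (1 + B)²)
√((268 + 163*101) + E((-69 + 112)/(276 + 129))) = √((268 + 163*101) + (-4 + (1 + (-69 + 112)/(276 + 129))²)) = √((268 + 16463) + (-4 + (1 + 43/405)²)) = √(16731 + (-4 + (1 + 43*(1/405))²)) = √(16731 + (-4 + (1 + 43/405)²)) = √(16731 + (-4 + (448/405)²)) = √(16731 + (-4 + 200704/164025)) = √(16731 - 455396/164025) = √(2743846879/164025) = √2743846879/405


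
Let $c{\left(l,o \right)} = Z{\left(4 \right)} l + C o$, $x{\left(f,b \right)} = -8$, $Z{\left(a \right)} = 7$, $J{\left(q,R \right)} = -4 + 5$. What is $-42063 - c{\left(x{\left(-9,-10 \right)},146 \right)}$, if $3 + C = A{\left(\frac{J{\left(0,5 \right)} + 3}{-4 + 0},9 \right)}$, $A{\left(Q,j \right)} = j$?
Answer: $-42883$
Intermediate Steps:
$J{\left(q,R \right)} = 1$
$C = 6$ ($C = -3 + 9 = 6$)
$c{\left(l,o \right)} = 6 o + 7 l$ ($c{\left(l,o \right)} = 7 l + 6 o = 6 o + 7 l$)
$-42063 - c{\left(x{\left(-9,-10 \right)},146 \right)} = -42063 - \left(6 \cdot 146 + 7 \left(-8\right)\right) = -42063 - \left(876 - 56\right) = -42063 - 820 = -42883$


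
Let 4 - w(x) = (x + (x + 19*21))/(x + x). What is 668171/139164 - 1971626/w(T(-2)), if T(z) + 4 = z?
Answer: -1097420557861/20178780 ≈ -54385.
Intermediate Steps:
T(z) = -4 + z
w(x) = 4 - (399 + 2*x)/(2*x) (w(x) = 4 - (x + (x + 19*21))/(x + x) = 4 - (x + (x + 399))/(2*x) = 4 - (x + (399 + x))*1/(2*x) = 4 - (399 + 2*x)*1/(2*x) = 4 - (399 + 2*x)/(2*x))
668171/139164 - 1971626/w(T(-2)) = 668171/139164 - 1971626/(3 - 399/(2*(-4 - 2))) = 668171*(1/139164) - 1971626/(3 - 399/2/(-6)) = 668171/139164 - 1971626/(3 - 399/2*(-⅙)) = 668171/139164 - 1971626/(3 + 133/4) = 668171/139164 - 1971626/145/4 = 668171/139164 - 1971626*4/145 = 668171/139164 - 7886504/145 = -1097420557861/20178780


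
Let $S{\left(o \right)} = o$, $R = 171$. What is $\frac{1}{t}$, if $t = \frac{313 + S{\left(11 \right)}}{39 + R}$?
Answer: $\frac{35}{54} \approx 0.64815$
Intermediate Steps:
$t = \frac{54}{35}$ ($t = \frac{313 + 11}{39 + 171} = \frac{324}{210} = 324 \cdot \frac{1}{210} = \frac{54}{35} \approx 1.5429$)
$\frac{1}{t} = \frac{1}{\frac{54}{35}} = \frac{35}{54}$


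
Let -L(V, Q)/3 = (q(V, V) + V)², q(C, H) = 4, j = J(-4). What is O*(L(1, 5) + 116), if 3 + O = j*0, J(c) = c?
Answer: -123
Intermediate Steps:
j = -4
O = -3 (O = -3 - 4*0 = -3 + 0 = -3)
L(V, Q) = -3*(4 + V)²
O*(L(1, 5) + 116) = -3*(-3*(4 + 1)² + 116) = -3*(-3*5² + 116) = -3*(-3*25 + 116) = -3*(-75 + 116) = -3*41 = -123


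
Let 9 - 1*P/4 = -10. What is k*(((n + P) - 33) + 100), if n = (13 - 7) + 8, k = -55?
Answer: -8635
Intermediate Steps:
P = 76 (P = 36 - 4*(-10) = 36 + 40 = 76)
n = 14 (n = 6 + 8 = 14)
k*(((n + P) - 33) + 100) = -55*(((14 + 76) - 33) + 100) = -55*((90 - 33) + 100) = -55*(57 + 100) = -55*157 = -8635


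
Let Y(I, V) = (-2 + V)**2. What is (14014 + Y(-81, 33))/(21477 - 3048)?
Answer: 14975/18429 ≈ 0.81258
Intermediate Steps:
(14014 + Y(-81, 33))/(21477 - 3048) = (14014 + (-2 + 33)**2)/(21477 - 3048) = (14014 + 31**2)/18429 = (14014 + 961)*(1/18429) = 14975*(1/18429) = 14975/18429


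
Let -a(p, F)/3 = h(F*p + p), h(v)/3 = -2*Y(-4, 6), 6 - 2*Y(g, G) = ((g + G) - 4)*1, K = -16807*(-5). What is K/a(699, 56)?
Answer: 84035/72 ≈ 1167.2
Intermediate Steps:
K = 84035
Y(g, G) = 5 - G/2 - g/2 (Y(g, G) = 3 - ((g + G) - 4)/2 = 3 - ((G + g) - 4)/2 = 3 - (-4 + G + g)/2 = 3 + (2 - G/2 - g/2) = 5 - G/2 - g/2)
h(v) = -24 (h(v) = 3*(-2*(5 - ½*6 - ½*(-4))) = 3*(-2*(5 - 3 + 2)) = 3*(-2*4) = 3*(-8) = -24)
a(p, F) = 72 (a(p, F) = -3*(-24) = 72)
K/a(699, 56) = 84035/72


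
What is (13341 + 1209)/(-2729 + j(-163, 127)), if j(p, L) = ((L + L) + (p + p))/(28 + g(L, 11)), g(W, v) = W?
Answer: -2255250/423067 ≈ -5.3307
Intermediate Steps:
j(p, L) = (2*L + 2*p)/(28 + L) (j(p, L) = ((L + L) + (p + p))/(28 + L) = (2*L + 2*p)/(28 + L))
(13341 + 1209)/(-2729 + j(-163, 127)) = (13341 + 1209)/(-2729 + 2*(127 - 163)/(28 + 127)) = 14550/(-2729 + 2*(-36)/155) = 14550/(-2729 + 2*(1/155)*(-36)) = 14550/(-2729 - 72/155) = 14550/(-423067/155) = 14550*(-155/423067) = -2255250/423067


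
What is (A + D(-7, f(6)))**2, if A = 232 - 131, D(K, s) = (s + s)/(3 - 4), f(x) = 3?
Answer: 9025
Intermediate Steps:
D(K, s) = -2*s (D(K, s) = (2*s)/(-1) = (2*s)*(-1) = -2*s)
A = 101
(A + D(-7, f(6)))**2 = (101 - 2*3)**2 = (101 - 6)**2 = 95**2 = 9025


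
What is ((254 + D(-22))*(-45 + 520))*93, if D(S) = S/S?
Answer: 11264625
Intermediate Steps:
D(S) = 1
((254 + D(-22))*(-45 + 520))*93 = ((254 + 1)*(-45 + 520))*93 = (255*475)*93 = 121125*93 = 11264625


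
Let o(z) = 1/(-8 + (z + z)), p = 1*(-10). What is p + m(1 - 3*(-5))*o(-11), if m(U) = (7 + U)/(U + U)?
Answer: -9623/960 ≈ -10.024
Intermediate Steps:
p = -10
m(U) = (7 + U)/(2*U) (m(U) = (7 + U)/((2*U)) = (7 + U)*(1/(2*U)) = (7 + U)/(2*U))
o(z) = 1/(-8 + 2*z)
p + m(1 - 3*(-5))*o(-11) = -10 + ((7 + (1 - 3*(-5)))/(2*(1 - 3*(-5))))*(1/(2*(-4 - 11))) = -10 + ((7 + (1 + 15))/(2*(1 + 15)))*((½)/(-15)) = -10 + ((½)*(7 + 16)/16)*((½)*(-1/15)) = -10 + ((½)*(1/16)*23)*(-1/30) = -10 + (23/32)*(-1/30) = -10 - 23/960 = -9623/960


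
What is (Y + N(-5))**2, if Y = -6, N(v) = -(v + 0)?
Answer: 1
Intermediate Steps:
N(v) = -v
(Y + N(-5))**2 = (-6 - 1*(-5))**2 = (-6 + 5)**2 = (-1)**2 = 1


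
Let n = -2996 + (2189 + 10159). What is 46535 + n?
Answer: 55887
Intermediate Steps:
n = 9352 (n = -2996 + 12348 = 9352)
46535 + n = 46535 + 9352 = 55887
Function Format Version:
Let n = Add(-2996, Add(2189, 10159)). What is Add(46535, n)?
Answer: 55887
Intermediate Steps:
n = 9352 (n = Add(-2996, 12348) = 9352)
Add(46535, n) = Add(46535, 9352) = 55887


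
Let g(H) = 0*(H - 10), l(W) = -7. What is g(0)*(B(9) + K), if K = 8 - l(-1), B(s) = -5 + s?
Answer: 0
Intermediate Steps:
K = 15 (K = 8 - 1*(-7) = 8 + 7 = 15)
g(H) = 0 (g(H) = 0*(-10 + H) = 0)
g(0)*(B(9) + K) = 0*((-5 + 9) + 15) = 0*(4 + 15) = 0*19 = 0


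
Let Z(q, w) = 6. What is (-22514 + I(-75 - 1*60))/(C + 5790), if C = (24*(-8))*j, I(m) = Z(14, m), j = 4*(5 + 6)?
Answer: 11254/1329 ≈ 8.4680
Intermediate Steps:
j = 44 (j = 4*11 = 44)
I(m) = 6
C = -8448 (C = (24*(-8))*44 = -192*44 = -8448)
(-22514 + I(-75 - 1*60))/(C + 5790) = (-22514 + 6)/(-8448 + 5790) = -22508/(-2658) = -22508*(-1/2658) = 11254/1329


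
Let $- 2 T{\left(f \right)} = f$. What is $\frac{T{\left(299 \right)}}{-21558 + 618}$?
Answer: $\frac{299}{41880} \approx 0.0071394$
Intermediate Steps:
$T{\left(f \right)} = - \frac{f}{2}$
$\frac{T{\left(299 \right)}}{-21558 + 618} = \frac{\left(- \frac{1}{2}\right) 299}{-21558 + 618} = - \frac{299}{2 \left(-20940\right)} = \left(- \frac{299}{2}\right) \left(- \frac{1}{20940}\right) = \frac{299}{41880}$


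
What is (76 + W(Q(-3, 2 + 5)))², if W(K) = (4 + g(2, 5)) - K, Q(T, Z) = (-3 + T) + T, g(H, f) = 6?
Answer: 9025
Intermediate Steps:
Q(T, Z) = -3 + 2*T
W(K) = 10 - K (W(K) = (4 + 6) - K = 10 - K)
(76 + W(Q(-3, 2 + 5)))² = (76 + (10 - (-3 + 2*(-3))))² = (76 + (10 - (-3 - 6)))² = (76 + (10 - 1*(-9)))² = (76 + (10 + 9))² = (76 + 19)² = 95² = 9025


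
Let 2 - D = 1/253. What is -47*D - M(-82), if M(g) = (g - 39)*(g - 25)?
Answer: -3299326/253 ≈ -13041.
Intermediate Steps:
D = 505/253 (D = 2 - 1/253 = 505/253 ≈ 1.9960)
M(g) = (-39 + g)*(-25 + g)
-47*D - M(-82) = -47*505/253 - (975 + (-82)² - 64*(-82)) = -23735/253 - (975 + 6724 + 5248) = -23735/253 - 1*12947 = -23735/253 - 12947 = -3299326/253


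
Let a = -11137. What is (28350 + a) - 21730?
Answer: -4517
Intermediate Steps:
(28350 + a) - 21730 = (28350 - 11137) - 21730 = 17213 - 21730 = -4517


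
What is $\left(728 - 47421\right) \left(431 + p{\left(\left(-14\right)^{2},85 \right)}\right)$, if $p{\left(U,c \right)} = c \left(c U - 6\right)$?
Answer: $-66118268553$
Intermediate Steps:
$p{\left(U,c \right)} = c \left(-6 + U c\right)$ ($p{\left(U,c \right)} = c \left(U c - 6\right) = c \left(-6 + U c\right)$)
$\left(728 - 47421\right) \left(431 + p{\left(\left(-14\right)^{2},85 \right)}\right) = \left(728 - 47421\right) \left(431 + 85 \left(-6 + \left(-14\right)^{2} \cdot 85\right)\right) = - 46693 \left(431 + 85 \left(-6 + 196 \cdot 85\right)\right) = - 46693 \left(431 + 85 \left(-6 + 16660\right)\right) = - 46693 \left(431 + 85 \cdot 16654\right) = - 46693 \left(431 + 1415590\right) = \left(-46693\right) 1416021 = -66118268553$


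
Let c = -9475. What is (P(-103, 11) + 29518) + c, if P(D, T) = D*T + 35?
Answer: 18945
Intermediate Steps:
P(D, T) = 35 + D*T
(P(-103, 11) + 29518) + c = ((35 - 103*11) + 29518) - 9475 = ((35 - 1133) + 29518) - 9475 = (-1098 + 29518) - 9475 = 28420 - 9475 = 18945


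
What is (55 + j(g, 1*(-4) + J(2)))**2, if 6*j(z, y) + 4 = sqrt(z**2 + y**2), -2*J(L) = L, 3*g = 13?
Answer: (978 + sqrt(394))**2/324 ≈ 3073.2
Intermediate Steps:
g = 13/3 (g = (1/3)*13 = 13/3 ≈ 4.3333)
J(L) = -L/2
j(z, y) = -2/3 + sqrt(y**2 + z**2)/6 (j(z, y) = -2/3 + sqrt(z**2 + y**2)/6 = -2/3 + sqrt(y**2 + z**2)/6)
(55 + j(g, 1*(-4) + J(2)))**2 = (55 + (-2/3 + sqrt((1*(-4) - 1/2*2)**2 + (13/3)**2)/6))**2 = (55 + (-2/3 + sqrt((-4 - 1)**2 + 169/9)/6))**2 = (55 + (-2/3 + sqrt((-5)**2 + 169/9)/6))**2 = (55 + (-2/3 + sqrt(25 + 169/9)/6))**2 = (55 + (-2/3 + sqrt(394/9)/6))**2 = (55 + (-2/3 + (sqrt(394)/3)/6))**2 = (55 + (-2/3 + sqrt(394)/18))**2 = (163/3 + sqrt(394)/18)**2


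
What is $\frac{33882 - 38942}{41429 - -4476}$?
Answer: $- \frac{1012}{9181} \approx -0.11023$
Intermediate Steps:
$\frac{33882 - 38942}{41429 - -4476} = - \frac{5060}{41429 + \left(-4548 + 9024\right)} = - \frac{5060}{41429 + 4476} = - \frac{5060}{45905} = \left(-5060\right) \frac{1}{45905} = - \frac{1012}{9181}$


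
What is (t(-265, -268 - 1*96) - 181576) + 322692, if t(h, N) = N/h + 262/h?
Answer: 37395842/265 ≈ 1.4112e+5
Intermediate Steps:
t(h, N) = 262/h + N/h
(t(-265, -268 - 1*96) - 181576) + 322692 = ((262 + (-268 - 1*96))/(-265) - 181576) + 322692 = (-(262 + (-268 - 96))/265 - 181576) + 322692 = (-(262 - 364)/265 - 181576) + 322692 = (-1/265*(-102) - 181576) + 322692 = (102/265 - 181576) + 322692 = -48117538/265 + 322692 = 37395842/265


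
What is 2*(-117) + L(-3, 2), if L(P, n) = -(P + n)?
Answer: -233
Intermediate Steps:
L(P, n) = -P - n
2*(-117) + L(-3, 2) = 2*(-117) + (-1*(-3) - 1*2) = -234 + (3 - 2) = -234 + 1 = -233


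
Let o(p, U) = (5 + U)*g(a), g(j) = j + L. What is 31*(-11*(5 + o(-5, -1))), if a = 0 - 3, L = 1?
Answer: 1023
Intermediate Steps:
a = -3
g(j) = 1 + j (g(j) = j + 1 = 1 + j)
o(p, U) = -10 - 2*U (o(p, U) = (5 + U)*(1 - 3) = (5 + U)*(-2) = -10 - 2*U)
31*(-11*(5 + o(-5, -1))) = 31*(-11*(5 + (-10 - 2*(-1)))) = 31*(-11*(5 + (-10 + 2))) = 31*(-11*(5 - 8)) = 31*(-11*(-3)) = 31*33 = 1023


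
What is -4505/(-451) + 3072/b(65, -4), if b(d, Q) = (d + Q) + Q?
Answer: 547419/8569 ≈ 63.884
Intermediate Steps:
b(d, Q) = d + 2*Q (b(d, Q) = (Q + d) + Q = d + 2*Q)
-4505/(-451) + 3072/b(65, -4) = -4505/(-451) + 3072/(65 + 2*(-4)) = -4505*(-1/451) + 3072/(65 - 8) = 4505/451 + 3072/57 = 4505/451 + 3072*(1/57) = 4505/451 + 1024/19 = 547419/8569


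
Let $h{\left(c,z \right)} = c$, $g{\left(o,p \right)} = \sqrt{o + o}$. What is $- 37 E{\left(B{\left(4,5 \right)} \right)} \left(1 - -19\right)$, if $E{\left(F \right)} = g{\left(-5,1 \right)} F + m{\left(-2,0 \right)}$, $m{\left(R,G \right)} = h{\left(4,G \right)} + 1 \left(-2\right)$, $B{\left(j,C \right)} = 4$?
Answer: $-1480 - 2960 i \sqrt{10} \approx -1480.0 - 9360.3 i$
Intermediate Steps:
$g{\left(o,p \right)} = \sqrt{2} \sqrt{o}$ ($g{\left(o,p \right)} = \sqrt{2 o} = \sqrt{2} \sqrt{o}$)
$m{\left(R,G \right)} = 2$ ($m{\left(R,G \right)} = 4 + 1 \left(-2\right) = 4 - 2 = 2$)
$E{\left(F \right)} = 2 + i F \sqrt{10}$ ($E{\left(F \right)} = \sqrt{2} \sqrt{-5} F + 2 = \sqrt{2} i \sqrt{5} F + 2 = i \sqrt{10} F + 2 = i F \sqrt{10} + 2 = 2 + i F \sqrt{10}$)
$- 37 E{\left(B{\left(4,5 \right)} \right)} \left(1 - -19\right) = - 37 \left(2 + i 4 \sqrt{10}\right) \left(1 - -19\right) = - 37 \left(2 + 4 i \sqrt{10}\right) \left(1 + 19\right) = \left(-74 - 148 i \sqrt{10}\right) 20 = -1480 - 2960 i \sqrt{10}$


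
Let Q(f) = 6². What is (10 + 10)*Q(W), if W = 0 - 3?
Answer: 720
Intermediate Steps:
W = -3
Q(f) = 36
(10 + 10)*Q(W) = (10 + 10)*36 = 20*36 = 720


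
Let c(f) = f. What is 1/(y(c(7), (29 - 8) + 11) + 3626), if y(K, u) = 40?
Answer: 1/3666 ≈ 0.00027278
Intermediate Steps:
1/(y(c(7), (29 - 8) + 11) + 3626) = 1/(40 + 3626) = 1/3666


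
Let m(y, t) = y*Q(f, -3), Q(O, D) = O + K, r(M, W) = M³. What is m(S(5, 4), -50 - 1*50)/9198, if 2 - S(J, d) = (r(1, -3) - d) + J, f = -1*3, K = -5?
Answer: 0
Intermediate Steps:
f = -3
Q(O, D) = -5 + O (Q(O, D) = O - 5 = -5 + O)
S(J, d) = 1 + d - J (S(J, d) = 2 - ((1³ - d) + J) = 2 - ((1 - d) + J) = 2 - (1 + J - d) = 2 + (-1 + d - J) = 1 + d - J)
m(y, t) = -8*y (m(y, t) = y*(-5 - 3) = y*(-8) = -8*y)
m(S(5, 4), -50 - 1*50)/9198 = -8*(1 + 4 - 1*5)/9198 = -8*(1 + 4 - 5)*(1/9198) = -8*0*(1/9198) = 0*(1/9198) = 0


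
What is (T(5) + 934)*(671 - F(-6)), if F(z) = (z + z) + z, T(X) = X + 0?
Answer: 646971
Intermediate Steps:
T(X) = X
F(z) = 3*z (F(z) = 2*z + z = 3*z)
(T(5) + 934)*(671 - F(-6)) = (5 + 934)*(671 - 3*(-6)) = 939*(671 - 1*(-18)) = 939*(671 + 18) = 939*689 = 646971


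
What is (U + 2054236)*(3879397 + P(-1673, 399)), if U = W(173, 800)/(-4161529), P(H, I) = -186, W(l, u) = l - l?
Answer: 7968814887796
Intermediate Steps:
W(l, u) = 0
U = 0 (U = 0/(-4161529) = 0*(-1/4161529) = 0)
(U + 2054236)*(3879397 + P(-1673, 399)) = (0 + 2054236)*(3879397 - 186) = 2054236*3879211 = 7968814887796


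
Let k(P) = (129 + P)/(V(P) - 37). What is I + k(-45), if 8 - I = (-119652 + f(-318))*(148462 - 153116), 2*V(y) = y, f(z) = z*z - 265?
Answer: -1486864462/17 ≈ -8.7463e+7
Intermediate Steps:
f(z) = -265 + z² (f(z) = z² - 265 = -265 + z²)
V(y) = y/2
k(P) = (129 + P)/(-37 + P/2) (k(P) = (129 + P)/(P/2 - 37) = (129 + P)/(-37 + P/2))
I = -87462614 (I = 8 - (-119652 + (-265 + (-318)²))*(148462 - 153116) = 8 - (-119652 + (-265 + 101124))*(-4654) = 8 - (-119652 + 100859)*(-4654) = 8 - (-18793)*(-4654) = 8 - 1*87462622 = 8 - 87462622 = -87462614)
I + k(-45) = -87462614 + 2*(129 - 45)/(-74 - 45) = -87462614 + 2*84/(-119) = -87462614 + 2*(-1/119)*84 = -87462614 - 24/17 = -1486864462/17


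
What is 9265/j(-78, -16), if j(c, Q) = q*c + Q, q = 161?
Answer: -9265/12574 ≈ -0.73684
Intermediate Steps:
j(c, Q) = Q + 161*c (j(c, Q) = 161*c + Q = Q + 161*c)
9265/j(-78, -16) = 9265/(-16 + 161*(-78)) = 9265/(-16 - 12558) = 9265/(-12574) = 9265*(-1/12574) = -9265/12574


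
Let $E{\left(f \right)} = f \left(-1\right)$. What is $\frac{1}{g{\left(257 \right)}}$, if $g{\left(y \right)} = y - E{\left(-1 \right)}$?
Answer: $\frac{1}{256} \approx 0.0039063$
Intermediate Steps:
$E{\left(f \right)} = - f$
$g{\left(y \right)} = -1 + y$ ($g{\left(y \right)} = y - \left(-1\right) \left(-1\right) = y - 1 = -1 + y$)
$\frac{1}{g{\left(257 \right)}} = \frac{1}{-1 + 257} = \frac{1}{256}$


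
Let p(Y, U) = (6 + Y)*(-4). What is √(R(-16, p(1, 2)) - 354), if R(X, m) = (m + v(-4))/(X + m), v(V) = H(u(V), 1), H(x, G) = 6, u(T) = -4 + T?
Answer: I*√1414/2 ≈ 18.802*I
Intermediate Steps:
p(Y, U) = -24 - 4*Y
v(V) = 6
R(X, m) = (6 + m)/(X + m) (R(X, m) = (m + 6)/(X + m) = (6 + m)/(X + m))
√(R(-16, p(1, 2)) - 354) = √((6 + (-24 - 4*1))/(-16 + (-24 - 4*1)) - 354) = √((6 + (-24 - 4))/(-16 + (-24 - 4)) - 354) = √((6 - 28)/(-16 - 28) - 354) = √(-22/(-44) - 354) = √(-1/44*(-22) - 354) = √(½ - 354) = √(-707/2) = I*√1414/2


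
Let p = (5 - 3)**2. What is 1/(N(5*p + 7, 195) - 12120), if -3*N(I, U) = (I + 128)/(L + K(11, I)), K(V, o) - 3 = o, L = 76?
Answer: -318/3854315 ≈ -8.2505e-5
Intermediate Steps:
K(V, o) = 3 + o
p = 4 (p = 2**2 = 4)
N(I, U) = -(128 + I)/(3*(79 + I)) (N(I, U) = -(I + 128)/(3*(76 + (3 + I))) = -(128 + I)/(3*(79 + I)))
1/(N(5*p + 7, 195) - 12120) = 1/((-128 - (5*4 + 7))/(3*(79 + (5*4 + 7))) - 12120) = 1/((-128 - (20 + 7))/(3*(79 + (20 + 7))) - 12120) = 1/((-128 - 1*27)/(3*(79 + 27)) - 12120) = 1/((1/3)*(-128 - 27)/106 - 12120) = 1/((1/3)*(1/106)*(-155) - 12120) = 1/(-155/318 - 12120) = 1/(-3854315/318) = -318/3854315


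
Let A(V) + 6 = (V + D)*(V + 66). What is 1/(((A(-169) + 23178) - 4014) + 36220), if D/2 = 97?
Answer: 1/52803 ≈ 1.8938e-5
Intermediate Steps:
D = 194 (D = 2*97 = 194)
A(V) = -6 + (66 + V)*(194 + V) (A(V) = -6 + (V + 194)*(V + 66) = -6 + (194 + V)*(66 + V) = -6 + (66 + V)*(194 + V))
1/(((A(-169) + 23178) - 4014) + 36220) = 1/((((12798 + (-169)**2 + 260*(-169)) + 23178) - 4014) + 36220) = 1/((((12798 + 28561 - 43940) + 23178) - 4014) + 36220) = 1/(((-2581 + 23178) - 4014) + 36220) = 1/((20597 - 4014) + 36220) = 1/(16583 + 36220) = 1/52803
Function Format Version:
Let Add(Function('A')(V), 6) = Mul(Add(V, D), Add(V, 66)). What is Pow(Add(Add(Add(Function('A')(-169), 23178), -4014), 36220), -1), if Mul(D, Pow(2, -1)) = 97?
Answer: Rational(1, 52803) ≈ 1.8938e-5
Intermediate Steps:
D = 194 (D = Mul(2, 97) = 194)
Function('A')(V) = Add(-6, Mul(Add(66, V), Add(194, V))) (Function('A')(V) = Add(-6, Mul(Add(V, 194), Add(V, 66))) = Add(-6, Mul(Add(194, V), Add(66, V))) = Add(-6, Mul(Add(66, V), Add(194, V))))
Pow(Add(Add(Add(Function('A')(-169), 23178), -4014), 36220), -1) = Pow(Add(Add(Add(Add(12798, Pow(-169, 2), Mul(260, -169)), 23178), -4014), 36220), -1) = Pow(Add(Add(Add(Add(12798, 28561, -43940), 23178), -4014), 36220), -1) = Pow(Add(Add(Add(-2581, 23178), -4014), 36220), -1) = Pow(Add(Add(20597, -4014), 36220), -1) = Pow(Add(16583, 36220), -1) = Pow(52803, -1) = Rational(1, 52803)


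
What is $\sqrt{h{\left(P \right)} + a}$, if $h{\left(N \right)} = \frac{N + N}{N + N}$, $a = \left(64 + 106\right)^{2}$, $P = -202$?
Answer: $\sqrt{28901} \approx 170.0$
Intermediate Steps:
$a = 28900$ ($a = 170^{2} = 28900$)
$h{\left(N \right)} = 1$ ($h{\left(N \right)} = \frac{2 N}{2 N} = 2 N \frac{1}{2 N} = 1$)
$\sqrt{h{\left(P \right)} + a} = \sqrt{1 + 28900} = \sqrt{28901}$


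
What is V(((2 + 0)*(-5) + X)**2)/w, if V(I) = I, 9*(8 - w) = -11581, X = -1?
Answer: 1089/11653 ≈ 0.093452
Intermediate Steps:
w = 11653/9 (w = 8 - 1/9*(-11581) = 8 + 11581/9 = 11653/9 ≈ 1294.8)
V(((2 + 0)*(-5) + X)**2)/w = ((2 + 0)*(-5) - 1)**2/(11653/9) = (2*(-5) - 1)**2*(9/11653) = (-10 - 1)**2*(9/11653) = (-11)**2*(9/11653) = 121*(9/11653) = 1089/11653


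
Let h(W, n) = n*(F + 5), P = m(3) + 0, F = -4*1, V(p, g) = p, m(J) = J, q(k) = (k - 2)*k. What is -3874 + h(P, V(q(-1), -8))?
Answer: -3871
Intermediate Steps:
q(k) = k*(-2 + k) (q(k) = (-2 + k)*k = k*(-2 + k))
F = -4
P = 3 (P = 3 + 0 = 3)
h(W, n) = n (h(W, n) = n*(-4 + 5) = n*1 = n)
-3874 + h(P, V(q(-1), -8)) = -3874 - (-2 - 1) = -3874 - 1*(-3) = -3874 + 3 = -3871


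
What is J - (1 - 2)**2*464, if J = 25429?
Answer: 24965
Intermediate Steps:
J - (1 - 2)**2*464 = 25429 - (1 - 2)**2*464 = 25429 - (-1)**2*464 = 25429 - 464 = 24965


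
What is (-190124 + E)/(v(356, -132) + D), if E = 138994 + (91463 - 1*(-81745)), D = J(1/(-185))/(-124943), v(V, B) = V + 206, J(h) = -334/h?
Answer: 7626395777/35078088 ≈ 217.41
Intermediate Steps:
v(V, B) = 206 + V
D = -61790/124943 (D = -334/(1/(-185))/(-124943) = -334/(-1/185)*(-1/124943) = -334*(-185)*(-1/124943) = 61790*(-1/124943) = -61790/124943 ≈ -0.49455)
E = 312202 (E = 138994 + (91463 + 81745) = 138994 + 173208 = 312202)
(-190124 + E)/(v(356, -132) + D) = (-190124 + 312202)/((206 + 356) - 61790/124943) = 122078/(562 - 61790/124943) = 122078/(70156176/124943) = 122078*(124943/70156176) = 7626395777/35078088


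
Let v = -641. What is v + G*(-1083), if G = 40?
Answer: -43961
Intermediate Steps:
v + G*(-1083) = -641 + 40*(-1083) = -641 - 43320 = -43961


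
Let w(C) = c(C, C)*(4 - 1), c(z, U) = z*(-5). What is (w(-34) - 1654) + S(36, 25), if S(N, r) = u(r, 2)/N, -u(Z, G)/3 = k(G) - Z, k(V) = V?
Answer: -13705/12 ≈ -1142.1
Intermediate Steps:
c(z, U) = -5*z
w(C) = -15*C (w(C) = (-5*C)*(4 - 1) = -5*C*3 = -15*C)
u(Z, G) = -3*G + 3*Z (u(Z, G) = -3*(G - Z) = -3*G + 3*Z)
S(N, r) = (-6 + 3*r)/N (S(N, r) = (-3*2 + 3*r)/N = (-6 + 3*r)/N)
(w(-34) - 1654) + S(36, 25) = (-15*(-34) - 1654) + 3*(-2 + 25)/36 = (510 - 1654) + 3*(1/36)*23 = -1144 + 23/12 = -13705/12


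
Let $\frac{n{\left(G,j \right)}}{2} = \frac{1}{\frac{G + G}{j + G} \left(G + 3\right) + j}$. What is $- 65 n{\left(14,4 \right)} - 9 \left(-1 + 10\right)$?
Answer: $- \frac{11682}{137} \approx -85.27$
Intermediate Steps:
$n{\left(G,j \right)} = \frac{2}{j + \frac{2 G \left(3 + G\right)}{G + j}}$ ($n{\left(G,j \right)} = \frac{2}{\frac{G + G}{j + G} \left(G + 3\right) + j} = \frac{2}{\frac{2 G}{G + j} \left(3 + G\right) + j} = \frac{2}{\frac{2 G \left(3 + G\right)}{G + j} + j} = \frac{2}{j + \frac{2 G \left(3 + G\right)}{G + j}}$)
$- 65 n{\left(14,4 \right)} - 9 \left(-1 + 10\right) = - 65 \frac{2 \left(14 + 4\right)}{4^{2} + 2 \cdot 14^{2} + 6 \cdot 14 + 14 \cdot 4} - 9 \left(-1 + 10\right) = - 65 \cdot 2 \frac{1}{16 + 2 \cdot 196 + 84 + 56} \cdot 18 - 81 = - 65 \cdot 2 \frac{1}{16 + 392 + 84 + 56} \cdot 18 - 81 = - 65 \cdot 2 \cdot \frac{1}{548} \cdot 18 - 81 = \left(-65\right) \frac{9}{137} - 81 = - \frac{585}{137} - 81 = - \frac{11682}{137}$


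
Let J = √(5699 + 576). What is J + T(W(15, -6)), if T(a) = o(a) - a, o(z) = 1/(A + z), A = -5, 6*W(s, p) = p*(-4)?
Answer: -5 + 5*√251 ≈ 74.215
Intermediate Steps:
W(s, p) = -2*p/3 (W(s, p) = (p*(-4))/6 = (-4*p)/6 = -2*p/3)
o(z) = 1/(-5 + z)
T(a) = 1/(-5 + a) - a
J = 5*√251 (J = √6275 = 5*√251 ≈ 79.215)
J + T(W(15, -6)) = 5*√251 + (1 - (-⅔*(-6))*(-5 - ⅔*(-6)))/(-5 - ⅔*(-6)) = 5*√251 + (1 - 1*4*(-5 + 4))/(-5 + 4) = 5*√251 + (1 - 1*4*(-1))/(-1) = 5*√251 - (1 + 4) = 5*√251 - 1*5 = 5*√251 - 5 = -5 + 5*√251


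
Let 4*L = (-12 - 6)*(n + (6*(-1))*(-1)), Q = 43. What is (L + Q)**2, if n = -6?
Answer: 1849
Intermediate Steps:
L = 0 (L = ((-12 - 6)*(-6 + (6*(-1))*(-1)))/4 = (-18*(-6 - 6*(-1)))/4 = (-18*(-6 + 6))/4 = (-18*0)/4 = (1/4)*0 = 0)
(L + Q)**2 = (0 + 43)**2 = 43**2 = 1849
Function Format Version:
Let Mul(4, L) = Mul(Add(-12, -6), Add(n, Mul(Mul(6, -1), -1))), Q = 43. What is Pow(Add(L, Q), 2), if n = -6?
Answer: 1849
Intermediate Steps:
L = 0 (L = Mul(Rational(1, 4), Mul(Add(-12, -6), Add(-6, Mul(Mul(6, -1), -1)))) = Mul(Rational(1, 4), Mul(-18, Add(-6, Mul(-6, -1)))) = Mul(Rational(1, 4), Mul(-18, Add(-6, 6))) = Mul(Rational(1, 4), Mul(-18, 0)) = Mul(Rational(1, 4), 0) = 0)
Pow(Add(L, Q), 2) = Pow(Add(0, 43), 2) = Pow(43, 2) = 1849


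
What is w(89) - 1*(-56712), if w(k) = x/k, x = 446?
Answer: 5047814/89 ≈ 56717.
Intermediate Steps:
w(k) = 446/k
w(89) - 1*(-56712) = 446/89 - 1*(-56712) = 446*(1/89) + 56712 = 446/89 + 56712 = 5047814/89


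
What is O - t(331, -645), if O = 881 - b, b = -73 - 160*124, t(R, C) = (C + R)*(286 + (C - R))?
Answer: -195866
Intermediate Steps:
t(R, C) = (C + R)*(286 + C - R)
b = -19913 (b = -73 - 19840 = -19913)
O = 20794 (O = 881 - 1*(-19913) = 881 + 19913 = 20794)
O - t(331, -645) = 20794 - ((-645)**2 - 1*331**2 + 286*(-645) + 286*331) = 20794 - (416025 - 1*109561 - 184470 + 94666) = 20794 - (416025 - 109561 - 184470 + 94666) = 20794 - 1*216660 = 20794 - 216660 = -195866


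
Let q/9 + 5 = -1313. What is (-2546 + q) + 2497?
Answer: -11911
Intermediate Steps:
q = -11862 (q = -45 + 9*(-1313) = -45 - 11817 = -11862)
(-2546 + q) + 2497 = (-2546 - 11862) + 2497 = -14408 + 2497 = -11911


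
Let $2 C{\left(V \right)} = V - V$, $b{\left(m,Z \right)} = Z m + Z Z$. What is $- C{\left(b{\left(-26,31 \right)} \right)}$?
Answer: $0$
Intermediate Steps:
$b{\left(m,Z \right)} = Z^{2} + Z m$ ($b{\left(m,Z \right)} = Z m + Z^{2} = Z^{2} + Z m$)
$C{\left(V \right)} = 0$ ($C{\left(V \right)} = \frac{V - V}{2} = \frac{1}{2} \cdot 0 = 0$)
$- C{\left(b{\left(-26,31 \right)} \right)} = \left(-1\right) 0 = 0$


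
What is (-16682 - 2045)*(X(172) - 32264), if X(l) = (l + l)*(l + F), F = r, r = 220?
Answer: -1921090568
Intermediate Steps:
F = 220
X(l) = 2*l*(220 + l) (X(l) = (l + l)*(l + 220) = (2*l)*(220 + l) = 2*l*(220 + l))
(-16682 - 2045)*(X(172) - 32264) = (-16682 - 2045)*(2*172*(220 + 172) - 32264) = -18727*(2*172*392 - 32264) = -18727*(134848 - 32264) = -18727*102584 = -1921090568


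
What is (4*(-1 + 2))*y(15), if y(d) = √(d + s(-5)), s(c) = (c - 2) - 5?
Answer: 4*√3 ≈ 6.9282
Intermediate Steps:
s(c) = -7 + c (s(c) = (-2 + c) - 5 = -7 + c)
y(d) = √(-12 + d) (y(d) = √(d + (-7 - 5)) = √(d - 12) = √(-12 + d))
(4*(-1 + 2))*y(15) = (4*(-1 + 2))*√(-12 + 15) = (4*1)*√3 = 4*√3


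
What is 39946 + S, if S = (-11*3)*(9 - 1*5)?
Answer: 39814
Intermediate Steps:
S = -132 (S = -33*(9 - 5) = -33*4 = -132)
39946 + S = 39946 - 132 = 39814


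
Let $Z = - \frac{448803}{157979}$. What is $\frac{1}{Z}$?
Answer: $- \frac{157979}{448803} \approx -0.352$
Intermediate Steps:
$Z = - \frac{448803}{157979}$ ($Z = \left(-448803\right) \frac{1}{157979} = - \frac{448803}{157979} \approx -2.8409$)
$\frac{1}{Z} = \frac{1}{- \frac{448803}{157979}} = - \frac{157979}{448803}$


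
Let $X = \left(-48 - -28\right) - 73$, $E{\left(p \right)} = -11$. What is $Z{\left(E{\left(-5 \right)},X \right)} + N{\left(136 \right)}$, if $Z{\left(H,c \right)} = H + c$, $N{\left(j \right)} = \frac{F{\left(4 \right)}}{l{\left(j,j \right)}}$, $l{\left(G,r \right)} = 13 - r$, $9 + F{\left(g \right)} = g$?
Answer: $- \frac{12787}{123} \approx -103.96$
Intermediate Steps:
$F{\left(g \right)} = -9 + g$
$X = -93$ ($X = \left(-48 + 28\right) - 73 = -20 - 73 = -93$)
$N{\left(j \right)} = - \frac{5}{13 - j}$ ($N{\left(j \right)} = \frac{-9 + 4}{13 - j} = - \frac{5}{13 - j}$)
$Z{\left(E{\left(-5 \right)},X \right)} + N{\left(136 \right)} = \left(-11 - 93\right) + \frac{5}{-13 + 136} = -104 + \frac{5}{123} = - \frac{12787}{123}$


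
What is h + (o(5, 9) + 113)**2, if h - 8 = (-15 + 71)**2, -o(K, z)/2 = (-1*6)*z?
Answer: 51985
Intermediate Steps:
o(K, z) = 12*z (o(K, z) = -2*(-1*6)*z = -(-12)*z = 12*z)
h = 3144 (h = 8 + (-15 + 71)**2 = 8 + 56**2 = 8 + 3136 = 3144)
h + (o(5, 9) + 113)**2 = 3144 + (12*9 + 113)**2 = 3144 + (108 + 113)**2 = 3144 + 221**2 = 3144 + 48841 = 51985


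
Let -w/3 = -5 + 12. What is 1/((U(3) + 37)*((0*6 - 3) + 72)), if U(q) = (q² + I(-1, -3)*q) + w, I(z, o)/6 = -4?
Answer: -1/3243 ≈ -0.00030836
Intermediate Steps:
I(z, o) = -24 (I(z, o) = 6*(-4) = -24)
w = -21 (w = -3*(-5 + 12) = -3*7 = -21)
U(q) = -21 + q² - 24*q (U(q) = (q² - 24*q) - 21 = -21 + q² - 24*q)
1/((U(3) + 37)*((0*6 - 3) + 72)) = 1/(((-21 + 3² - 24*3) + 37)*((0*6 - 3) + 72)) = 1/(((-21 + 9 - 72) + 37)*((0 - 3) + 72)) = 1/((-84 + 37)*(-3 + 72)) = 1/(-47*69) = 1/(-3243) = -1/3243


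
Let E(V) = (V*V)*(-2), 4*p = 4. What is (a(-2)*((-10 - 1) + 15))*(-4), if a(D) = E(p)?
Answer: 32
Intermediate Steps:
p = 1 (p = (1/4)*4 = 1)
E(V) = -2*V**2 (E(V) = V**2*(-2) = -2*V**2)
a(D) = -2 (a(D) = -2*1**2 = -2*1 = -2)
(a(-2)*((-10 - 1) + 15))*(-4) = -2*((-10 - 1) + 15)*(-4) = -2*(-11 + 15)*(-4) = -2*4*(-4) = -8*(-4) = 32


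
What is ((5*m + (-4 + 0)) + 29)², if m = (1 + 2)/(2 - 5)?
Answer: 400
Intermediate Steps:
m = -1 (m = 3/(-3) = 3*(-⅓) = -1)
((5*m + (-4 + 0)) + 29)² = ((5*(-1) + (-4 + 0)) + 29)² = ((-5 - 4) + 29)² = (-9 + 29)² = 20² = 400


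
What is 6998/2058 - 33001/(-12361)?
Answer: 77209168/12719469 ≈ 6.0702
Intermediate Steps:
6998/2058 - 33001/(-12361) = 6998*(1/2058) - 33001*(-1/12361) = 3499/1029 + 33001/12361 = 77209168/12719469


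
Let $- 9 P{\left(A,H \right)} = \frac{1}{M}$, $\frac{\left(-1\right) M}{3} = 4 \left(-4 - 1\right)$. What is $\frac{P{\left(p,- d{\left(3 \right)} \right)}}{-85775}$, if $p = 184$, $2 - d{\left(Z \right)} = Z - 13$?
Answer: $\frac{1}{46318500} \approx 2.159 \cdot 10^{-8}$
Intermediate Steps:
$d{\left(Z \right)} = 15 - Z$ ($d{\left(Z \right)} = 2 - \left(Z - 13\right) = 2 - \left(-13 + Z\right) = 15 - Z$)
$M = 60$ ($M = - 3 \cdot 4 \left(-4 - 1\right) = - 3 \cdot 4 \left(-5\right) = \left(-3\right) \left(-20\right) = 60$)
$P{\left(A,H \right)} = - \frac{1}{540}$ ($P{\left(A,H \right)} = - \frac{1}{9 \cdot 60} = \left(- \frac{1}{9}\right) \frac{1}{60} = - \frac{1}{540}$)
$\frac{P{\left(p,- d{\left(3 \right)} \right)}}{-85775} = - \frac{1}{540 \left(-85775\right)} = \left(- \frac{1}{540}\right) \left(- \frac{1}{85775}\right) = \frac{1}{46318500}$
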